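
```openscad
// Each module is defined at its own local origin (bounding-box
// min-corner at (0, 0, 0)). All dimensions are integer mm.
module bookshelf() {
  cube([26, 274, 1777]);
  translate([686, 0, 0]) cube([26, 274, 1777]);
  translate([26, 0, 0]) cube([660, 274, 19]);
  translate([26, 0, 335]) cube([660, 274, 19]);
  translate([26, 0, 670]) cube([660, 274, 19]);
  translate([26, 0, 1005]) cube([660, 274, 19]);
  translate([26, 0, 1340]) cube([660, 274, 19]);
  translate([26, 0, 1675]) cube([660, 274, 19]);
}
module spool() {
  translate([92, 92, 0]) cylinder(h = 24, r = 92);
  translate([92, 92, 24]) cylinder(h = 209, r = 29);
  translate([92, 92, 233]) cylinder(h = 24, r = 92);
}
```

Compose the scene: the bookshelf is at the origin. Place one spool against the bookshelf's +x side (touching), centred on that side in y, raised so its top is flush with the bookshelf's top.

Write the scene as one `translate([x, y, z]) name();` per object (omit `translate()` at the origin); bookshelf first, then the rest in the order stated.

bookshelf();
translate([712, 45, 1520]) spool();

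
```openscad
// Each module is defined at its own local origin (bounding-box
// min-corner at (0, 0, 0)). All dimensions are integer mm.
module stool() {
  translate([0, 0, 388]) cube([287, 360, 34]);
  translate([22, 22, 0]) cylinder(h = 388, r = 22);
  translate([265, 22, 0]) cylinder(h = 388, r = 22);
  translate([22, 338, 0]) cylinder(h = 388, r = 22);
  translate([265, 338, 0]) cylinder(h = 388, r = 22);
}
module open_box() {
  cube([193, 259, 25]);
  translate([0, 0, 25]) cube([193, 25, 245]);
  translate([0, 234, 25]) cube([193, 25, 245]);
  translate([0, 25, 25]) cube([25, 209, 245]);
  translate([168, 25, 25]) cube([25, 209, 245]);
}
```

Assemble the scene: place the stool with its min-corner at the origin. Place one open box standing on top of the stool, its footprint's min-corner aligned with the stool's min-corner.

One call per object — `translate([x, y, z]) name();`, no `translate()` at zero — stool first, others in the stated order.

stool();
translate([0, 0, 422]) open_box();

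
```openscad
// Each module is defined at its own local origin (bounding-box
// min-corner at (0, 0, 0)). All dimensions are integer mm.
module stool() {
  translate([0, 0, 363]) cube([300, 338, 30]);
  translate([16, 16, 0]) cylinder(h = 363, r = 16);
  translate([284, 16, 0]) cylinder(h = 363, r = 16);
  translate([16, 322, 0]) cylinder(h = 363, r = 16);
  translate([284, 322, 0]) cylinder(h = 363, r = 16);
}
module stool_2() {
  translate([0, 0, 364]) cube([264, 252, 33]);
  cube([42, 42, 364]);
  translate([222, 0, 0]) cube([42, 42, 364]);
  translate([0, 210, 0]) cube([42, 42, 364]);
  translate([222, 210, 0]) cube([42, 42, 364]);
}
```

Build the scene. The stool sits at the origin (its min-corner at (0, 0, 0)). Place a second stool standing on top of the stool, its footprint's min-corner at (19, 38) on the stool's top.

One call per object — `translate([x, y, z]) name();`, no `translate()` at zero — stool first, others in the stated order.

stool();
translate([19, 38, 393]) stool_2();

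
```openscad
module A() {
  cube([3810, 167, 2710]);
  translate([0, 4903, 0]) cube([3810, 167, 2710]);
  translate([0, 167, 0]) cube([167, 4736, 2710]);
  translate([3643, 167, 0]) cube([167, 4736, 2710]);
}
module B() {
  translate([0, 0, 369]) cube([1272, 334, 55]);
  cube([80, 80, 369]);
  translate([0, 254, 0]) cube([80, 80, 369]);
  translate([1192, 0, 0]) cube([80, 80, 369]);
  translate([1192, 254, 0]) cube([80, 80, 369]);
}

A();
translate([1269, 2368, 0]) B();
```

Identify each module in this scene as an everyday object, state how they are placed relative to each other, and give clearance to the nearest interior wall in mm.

A is a house frame. B is a bench. The bench sits inside the house frame, centred. The clearance to the nearest interior wall is 1102 mm.

Clearances: x = 1102, y = 2201; minimum 1102 mm.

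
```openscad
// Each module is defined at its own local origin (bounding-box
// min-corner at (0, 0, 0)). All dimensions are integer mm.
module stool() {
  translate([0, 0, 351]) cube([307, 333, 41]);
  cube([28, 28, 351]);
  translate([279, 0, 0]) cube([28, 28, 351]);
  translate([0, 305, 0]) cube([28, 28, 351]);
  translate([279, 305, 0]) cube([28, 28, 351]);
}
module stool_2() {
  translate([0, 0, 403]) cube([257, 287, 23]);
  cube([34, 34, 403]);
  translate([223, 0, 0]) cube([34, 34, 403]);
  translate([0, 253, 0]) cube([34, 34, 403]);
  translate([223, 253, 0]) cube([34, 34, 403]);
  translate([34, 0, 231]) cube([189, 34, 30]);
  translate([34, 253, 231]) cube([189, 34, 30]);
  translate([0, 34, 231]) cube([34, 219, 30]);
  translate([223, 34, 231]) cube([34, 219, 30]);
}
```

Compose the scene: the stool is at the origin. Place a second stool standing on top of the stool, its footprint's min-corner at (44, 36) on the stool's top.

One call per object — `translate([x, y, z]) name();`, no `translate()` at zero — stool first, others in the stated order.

stool();
translate([44, 36, 392]) stool_2();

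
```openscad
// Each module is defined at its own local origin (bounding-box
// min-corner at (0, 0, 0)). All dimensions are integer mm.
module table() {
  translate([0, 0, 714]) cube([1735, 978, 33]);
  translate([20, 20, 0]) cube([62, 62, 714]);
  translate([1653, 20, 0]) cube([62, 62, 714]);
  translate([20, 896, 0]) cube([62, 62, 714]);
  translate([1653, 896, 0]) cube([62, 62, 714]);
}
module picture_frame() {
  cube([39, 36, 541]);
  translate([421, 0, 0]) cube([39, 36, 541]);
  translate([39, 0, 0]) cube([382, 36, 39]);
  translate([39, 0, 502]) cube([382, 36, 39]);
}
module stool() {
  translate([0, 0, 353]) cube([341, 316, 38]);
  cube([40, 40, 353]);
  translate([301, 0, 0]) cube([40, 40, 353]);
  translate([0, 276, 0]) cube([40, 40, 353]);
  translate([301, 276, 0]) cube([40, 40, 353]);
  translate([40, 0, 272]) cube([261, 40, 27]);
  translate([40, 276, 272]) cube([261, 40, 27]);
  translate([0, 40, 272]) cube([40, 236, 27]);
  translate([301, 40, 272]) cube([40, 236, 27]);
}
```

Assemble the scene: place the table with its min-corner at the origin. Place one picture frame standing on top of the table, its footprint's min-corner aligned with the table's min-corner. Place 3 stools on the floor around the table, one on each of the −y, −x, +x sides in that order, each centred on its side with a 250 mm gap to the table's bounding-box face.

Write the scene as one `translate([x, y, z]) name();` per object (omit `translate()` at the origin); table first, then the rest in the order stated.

table();
translate([0, 0, 747]) picture_frame();
translate([697, -566, 0]) stool();
translate([-591, 331, 0]) stool();
translate([1985, 331, 0]) stool();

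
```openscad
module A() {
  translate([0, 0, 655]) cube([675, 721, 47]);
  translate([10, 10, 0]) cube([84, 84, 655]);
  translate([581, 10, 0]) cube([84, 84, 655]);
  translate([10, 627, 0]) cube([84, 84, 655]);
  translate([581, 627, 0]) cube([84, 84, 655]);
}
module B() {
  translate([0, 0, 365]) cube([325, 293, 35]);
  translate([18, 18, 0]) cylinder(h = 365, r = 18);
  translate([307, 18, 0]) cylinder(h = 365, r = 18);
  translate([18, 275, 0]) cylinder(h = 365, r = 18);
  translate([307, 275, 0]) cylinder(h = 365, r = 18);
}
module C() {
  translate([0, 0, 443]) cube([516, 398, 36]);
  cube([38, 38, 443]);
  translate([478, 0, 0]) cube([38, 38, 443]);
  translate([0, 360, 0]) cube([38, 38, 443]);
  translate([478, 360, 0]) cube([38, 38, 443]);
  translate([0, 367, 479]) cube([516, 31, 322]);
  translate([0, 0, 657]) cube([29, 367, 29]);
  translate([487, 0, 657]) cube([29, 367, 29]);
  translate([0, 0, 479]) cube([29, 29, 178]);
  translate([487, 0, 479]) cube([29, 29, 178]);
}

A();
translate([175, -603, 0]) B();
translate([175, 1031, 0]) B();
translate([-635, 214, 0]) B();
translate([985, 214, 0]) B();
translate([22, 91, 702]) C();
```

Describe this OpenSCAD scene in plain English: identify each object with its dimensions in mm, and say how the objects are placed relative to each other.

A is a table with a 675×721 mm rectangular top, 47 mm thick, top surface at z = 702 mm, supported by four 84×84 mm square legs, each inset 10 mm from the nearest pair of top edges, running from the floor.

B is a four-legged stool. The seat is 325×293 mm, 35 mm thick, top at z = 400 mm. It stands on four round legs, each 36 mm in diameter, from z = 0 to the seat underside, each leg's axis is inset half a diameter from the nearest pair of seat edges (so the leg's bounding box is flush with the corner).

C is a chair. The seat is a 516×398×36 mm slab with its top at z = 479 mm, on four 38×38 mm corner legs (flush with the seat edges, standing on z = 0). A flat backrest 31 mm thick, 322 mm tall, spans the full seat width and rises from the seat top along its +y edge, rear face flush with the rear of the seat. Two armrests of 29×29 mm section run along each side from the seat's front edge to the front of the backrest, top faces 207 mm above the seat top and outer faces flush with the seat's x-edges; a 29×29 mm post under the front of each armrest stands on the seat at the front corner.

Four stools sit around the table at the −y, +y, −x, +x sides. The chair is on top of the table.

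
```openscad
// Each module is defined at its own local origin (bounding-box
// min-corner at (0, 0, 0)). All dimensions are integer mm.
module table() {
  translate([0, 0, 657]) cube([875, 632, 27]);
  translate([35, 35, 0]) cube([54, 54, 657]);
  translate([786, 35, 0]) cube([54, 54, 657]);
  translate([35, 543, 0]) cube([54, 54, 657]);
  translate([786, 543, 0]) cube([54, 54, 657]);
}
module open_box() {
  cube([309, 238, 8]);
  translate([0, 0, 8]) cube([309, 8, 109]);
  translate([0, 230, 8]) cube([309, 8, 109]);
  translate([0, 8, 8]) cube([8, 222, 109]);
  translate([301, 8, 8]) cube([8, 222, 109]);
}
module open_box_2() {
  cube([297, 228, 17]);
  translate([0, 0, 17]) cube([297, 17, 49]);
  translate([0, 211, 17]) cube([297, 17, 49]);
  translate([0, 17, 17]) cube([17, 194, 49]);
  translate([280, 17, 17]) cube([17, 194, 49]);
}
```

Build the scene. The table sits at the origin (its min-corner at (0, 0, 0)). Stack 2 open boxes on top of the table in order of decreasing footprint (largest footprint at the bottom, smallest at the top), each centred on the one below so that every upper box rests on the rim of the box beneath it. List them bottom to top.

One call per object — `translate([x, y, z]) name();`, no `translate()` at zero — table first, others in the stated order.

table();
translate([283, 197, 684]) open_box();
translate([289, 202, 801]) open_box_2();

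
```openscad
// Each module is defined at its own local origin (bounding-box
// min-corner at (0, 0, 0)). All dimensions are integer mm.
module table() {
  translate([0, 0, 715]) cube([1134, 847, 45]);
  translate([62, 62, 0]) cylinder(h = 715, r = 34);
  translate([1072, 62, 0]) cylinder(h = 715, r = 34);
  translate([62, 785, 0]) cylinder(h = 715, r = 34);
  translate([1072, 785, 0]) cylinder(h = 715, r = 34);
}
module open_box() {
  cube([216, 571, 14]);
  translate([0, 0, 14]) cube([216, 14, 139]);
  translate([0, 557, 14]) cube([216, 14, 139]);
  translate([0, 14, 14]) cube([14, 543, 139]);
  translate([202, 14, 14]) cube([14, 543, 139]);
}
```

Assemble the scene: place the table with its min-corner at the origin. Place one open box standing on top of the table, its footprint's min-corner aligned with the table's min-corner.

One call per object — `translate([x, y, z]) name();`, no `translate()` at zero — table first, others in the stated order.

table();
translate([0, 0, 760]) open_box();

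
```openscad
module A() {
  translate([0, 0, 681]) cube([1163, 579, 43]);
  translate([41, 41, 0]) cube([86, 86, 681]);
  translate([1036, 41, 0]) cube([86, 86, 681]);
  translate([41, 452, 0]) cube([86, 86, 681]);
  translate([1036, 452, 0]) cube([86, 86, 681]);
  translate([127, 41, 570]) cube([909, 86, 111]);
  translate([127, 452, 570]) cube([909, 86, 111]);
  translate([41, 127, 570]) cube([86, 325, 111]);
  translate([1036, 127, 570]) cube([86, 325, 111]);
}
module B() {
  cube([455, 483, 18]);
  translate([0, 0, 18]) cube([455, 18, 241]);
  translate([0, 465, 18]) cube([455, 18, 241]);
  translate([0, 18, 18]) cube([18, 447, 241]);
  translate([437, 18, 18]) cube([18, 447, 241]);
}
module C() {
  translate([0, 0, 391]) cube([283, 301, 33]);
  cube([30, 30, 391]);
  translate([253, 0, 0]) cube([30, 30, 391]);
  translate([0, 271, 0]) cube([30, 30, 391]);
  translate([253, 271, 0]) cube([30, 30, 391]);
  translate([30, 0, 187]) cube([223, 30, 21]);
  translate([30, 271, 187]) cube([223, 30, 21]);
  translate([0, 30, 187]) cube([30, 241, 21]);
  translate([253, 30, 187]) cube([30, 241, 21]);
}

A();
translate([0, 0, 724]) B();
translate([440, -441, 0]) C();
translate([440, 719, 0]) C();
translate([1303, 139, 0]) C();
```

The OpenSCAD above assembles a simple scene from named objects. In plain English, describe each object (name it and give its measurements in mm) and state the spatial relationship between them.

A is a rectangular dining table. The top is 1163×579×43 mm with its upper surface at z = 724 mm. It stands on four 86×86 mm square legs, each inset 41 mm from the nearest pair of top edges, running from the floor to the underside of the top. Four apron rails, 86 mm thick and 111 mm tall, run between adjacent legs with their top edges flush with the underside of the top and their outer faces flush with the legs' outer faces.

B is an open storage box with external size 455×483×259 mm and wall thickness 18 mm (the base is also 18 mm thick). The base covers the whole footprint; the four walls stand on the base, with the y-facing walls full-width and the x-facing walls fitting between their inner faces.

C is a simple wooden stool: a rectangular seat 283 mm (x) by 301 mm (y), 33 mm thick, top face at z = 424 mm, on four square legs, each 30×30 mm in cross-section. The legs rest on z = 0, each flush with a corner of the seat. Four stretchers, 30 mm wide and 21 mm tall, connect adjacent legs with their undersides at z = 187 mm, each running between the inner faces of the legs it joins and aligned with the legs' outer faces on the other axis.

The open box is on top of the table. Three stools sit around the table at the −y, +y, +x sides.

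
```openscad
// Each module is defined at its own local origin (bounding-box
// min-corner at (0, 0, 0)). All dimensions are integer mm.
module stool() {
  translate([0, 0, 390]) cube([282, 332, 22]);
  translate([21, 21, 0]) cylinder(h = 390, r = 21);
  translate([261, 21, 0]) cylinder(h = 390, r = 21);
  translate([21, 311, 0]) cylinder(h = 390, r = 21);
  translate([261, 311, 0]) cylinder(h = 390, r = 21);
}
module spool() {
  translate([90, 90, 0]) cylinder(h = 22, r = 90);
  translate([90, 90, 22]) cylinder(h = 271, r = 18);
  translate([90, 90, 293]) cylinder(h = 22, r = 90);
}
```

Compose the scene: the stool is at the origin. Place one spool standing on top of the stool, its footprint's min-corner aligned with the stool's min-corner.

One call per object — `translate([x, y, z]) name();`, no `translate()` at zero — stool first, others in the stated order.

stool();
translate([0, 0, 412]) spool();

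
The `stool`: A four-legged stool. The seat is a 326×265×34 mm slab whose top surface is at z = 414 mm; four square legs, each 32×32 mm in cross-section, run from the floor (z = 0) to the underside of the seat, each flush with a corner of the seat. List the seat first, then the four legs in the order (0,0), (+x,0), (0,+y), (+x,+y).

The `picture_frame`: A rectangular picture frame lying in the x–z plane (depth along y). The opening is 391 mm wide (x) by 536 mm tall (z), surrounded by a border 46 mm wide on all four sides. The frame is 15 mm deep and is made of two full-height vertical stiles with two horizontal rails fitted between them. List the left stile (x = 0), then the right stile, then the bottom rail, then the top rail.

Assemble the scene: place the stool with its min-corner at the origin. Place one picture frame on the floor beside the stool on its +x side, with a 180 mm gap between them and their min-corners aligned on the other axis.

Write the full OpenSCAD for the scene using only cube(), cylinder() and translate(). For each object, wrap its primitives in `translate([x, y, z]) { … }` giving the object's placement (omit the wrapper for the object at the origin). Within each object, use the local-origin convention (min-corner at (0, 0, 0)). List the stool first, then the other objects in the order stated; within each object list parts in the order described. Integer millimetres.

translate([0, 0, 380]) cube([326, 265, 34]);
cube([32, 32, 380]);
translate([294, 0, 0]) cube([32, 32, 380]);
translate([0, 233, 0]) cube([32, 32, 380]);
translate([294, 233, 0]) cube([32, 32, 380]);
translate([506, 0, 0]) {
  cube([46, 15, 628]);
  translate([437, 0, 0]) cube([46, 15, 628]);
  translate([46, 0, 0]) cube([391, 15, 46]);
  translate([46, 0, 582]) cube([391, 15, 46]);
}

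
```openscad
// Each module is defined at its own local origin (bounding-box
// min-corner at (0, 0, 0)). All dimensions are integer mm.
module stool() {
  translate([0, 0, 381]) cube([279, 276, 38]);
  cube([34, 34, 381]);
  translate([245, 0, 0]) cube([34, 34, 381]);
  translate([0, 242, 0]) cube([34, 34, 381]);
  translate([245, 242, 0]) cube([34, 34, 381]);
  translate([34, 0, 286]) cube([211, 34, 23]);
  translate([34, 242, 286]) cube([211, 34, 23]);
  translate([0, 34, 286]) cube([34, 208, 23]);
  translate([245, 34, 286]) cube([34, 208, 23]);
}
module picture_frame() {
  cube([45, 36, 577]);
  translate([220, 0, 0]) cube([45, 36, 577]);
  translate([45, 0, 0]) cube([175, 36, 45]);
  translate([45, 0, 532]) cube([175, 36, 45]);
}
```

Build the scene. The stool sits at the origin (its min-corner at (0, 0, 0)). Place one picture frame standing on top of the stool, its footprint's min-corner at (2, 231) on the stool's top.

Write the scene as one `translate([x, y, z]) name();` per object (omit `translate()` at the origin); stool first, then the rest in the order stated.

stool();
translate([2, 231, 419]) picture_frame();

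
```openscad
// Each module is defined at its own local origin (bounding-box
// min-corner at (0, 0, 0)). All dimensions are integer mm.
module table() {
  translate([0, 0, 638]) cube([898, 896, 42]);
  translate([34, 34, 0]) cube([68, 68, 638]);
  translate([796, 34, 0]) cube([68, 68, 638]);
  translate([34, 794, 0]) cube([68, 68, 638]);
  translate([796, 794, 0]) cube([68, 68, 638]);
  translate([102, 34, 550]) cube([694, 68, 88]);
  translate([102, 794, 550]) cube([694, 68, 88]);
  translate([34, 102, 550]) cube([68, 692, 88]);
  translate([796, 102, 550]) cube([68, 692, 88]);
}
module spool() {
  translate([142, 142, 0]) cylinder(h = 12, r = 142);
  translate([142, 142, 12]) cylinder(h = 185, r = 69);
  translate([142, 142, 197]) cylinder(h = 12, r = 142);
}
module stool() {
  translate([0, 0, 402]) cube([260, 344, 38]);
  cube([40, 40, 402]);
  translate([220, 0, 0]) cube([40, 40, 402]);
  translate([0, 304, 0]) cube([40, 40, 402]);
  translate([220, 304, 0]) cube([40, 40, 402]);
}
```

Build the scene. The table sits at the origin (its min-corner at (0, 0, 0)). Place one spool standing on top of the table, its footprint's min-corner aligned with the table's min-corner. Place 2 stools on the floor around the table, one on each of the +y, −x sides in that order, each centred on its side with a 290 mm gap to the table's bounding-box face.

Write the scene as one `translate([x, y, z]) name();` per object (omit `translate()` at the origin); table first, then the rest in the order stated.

table();
translate([0, 0, 680]) spool();
translate([319, 1186, 0]) stool();
translate([-550, 276, 0]) stool();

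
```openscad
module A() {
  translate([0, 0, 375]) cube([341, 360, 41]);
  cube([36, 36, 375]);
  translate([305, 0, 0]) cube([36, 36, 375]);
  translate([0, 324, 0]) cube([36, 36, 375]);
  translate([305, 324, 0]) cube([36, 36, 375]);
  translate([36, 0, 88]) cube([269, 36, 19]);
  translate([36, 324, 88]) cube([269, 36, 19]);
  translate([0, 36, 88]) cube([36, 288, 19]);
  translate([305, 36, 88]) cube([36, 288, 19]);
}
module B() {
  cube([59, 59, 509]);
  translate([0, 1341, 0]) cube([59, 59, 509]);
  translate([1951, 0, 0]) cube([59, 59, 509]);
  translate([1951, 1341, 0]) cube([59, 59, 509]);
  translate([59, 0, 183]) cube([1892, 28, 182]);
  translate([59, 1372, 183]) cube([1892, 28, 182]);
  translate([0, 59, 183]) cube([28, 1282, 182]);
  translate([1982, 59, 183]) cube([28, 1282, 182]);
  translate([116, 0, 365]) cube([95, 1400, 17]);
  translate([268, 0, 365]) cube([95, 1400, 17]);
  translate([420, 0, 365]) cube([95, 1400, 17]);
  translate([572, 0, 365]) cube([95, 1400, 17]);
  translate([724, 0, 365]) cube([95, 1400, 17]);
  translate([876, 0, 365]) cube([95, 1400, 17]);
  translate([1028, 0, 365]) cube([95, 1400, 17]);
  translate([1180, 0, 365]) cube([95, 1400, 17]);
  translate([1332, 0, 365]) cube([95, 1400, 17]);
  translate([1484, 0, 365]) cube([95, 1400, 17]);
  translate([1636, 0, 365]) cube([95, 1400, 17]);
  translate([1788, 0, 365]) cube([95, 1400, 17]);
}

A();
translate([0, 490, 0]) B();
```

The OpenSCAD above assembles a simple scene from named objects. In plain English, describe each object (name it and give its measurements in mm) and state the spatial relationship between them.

A is a four-legged stool. The seat is a 341×360×41 mm slab whose top surface is at z = 416 mm; four square legs, each 36×36 mm in cross-section, run from the floor (z = 0) to the underside of the seat, each flush with a corner of the seat. Four stretchers, 36 mm wide and 19 mm tall, connect adjacent legs with their undersides at z = 88 mm, each running between the inner faces of the legs it joins and aligned with the legs' outer faces on the other axis.

B is a bed frame 2010 mm long (x) by 1400 mm wide (y). Four 59×59 mm corner posts, 509 mm tall, at the corners of the footprint. Four rails of 28 mm thickness and 182 mm height run between adjacent posts with their undersides at z = 183 mm, their outer faces flush with the outside of the frame (the two x-running rails run between the posts' inner faces; the two y-running rails run between the posts' inner faces). 12 slats, each 95 mm wide (x) and 17 mm thick, lie across the top of the two x-running rails, running the full 1400 mm width of the frame in y; the slats are evenly spaced along x between the inner faces of the end posts with equal gaps (rounded down to the nearest mm) at the −x end and between each pair — any rounding remainder accumulates at the +x end.

The bed frame is on the floor beside the stool on its +y side.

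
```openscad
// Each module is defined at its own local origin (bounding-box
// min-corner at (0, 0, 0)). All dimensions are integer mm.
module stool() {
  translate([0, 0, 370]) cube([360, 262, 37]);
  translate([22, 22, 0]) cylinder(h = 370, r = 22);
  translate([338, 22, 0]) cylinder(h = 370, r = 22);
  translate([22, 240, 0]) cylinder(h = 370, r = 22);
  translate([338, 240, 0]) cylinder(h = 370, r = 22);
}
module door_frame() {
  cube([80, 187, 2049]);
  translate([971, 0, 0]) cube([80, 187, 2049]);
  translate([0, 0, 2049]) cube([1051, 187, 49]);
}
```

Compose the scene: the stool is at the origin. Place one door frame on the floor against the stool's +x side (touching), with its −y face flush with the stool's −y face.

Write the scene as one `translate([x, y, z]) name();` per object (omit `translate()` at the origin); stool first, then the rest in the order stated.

stool();
translate([360, 0, 0]) door_frame();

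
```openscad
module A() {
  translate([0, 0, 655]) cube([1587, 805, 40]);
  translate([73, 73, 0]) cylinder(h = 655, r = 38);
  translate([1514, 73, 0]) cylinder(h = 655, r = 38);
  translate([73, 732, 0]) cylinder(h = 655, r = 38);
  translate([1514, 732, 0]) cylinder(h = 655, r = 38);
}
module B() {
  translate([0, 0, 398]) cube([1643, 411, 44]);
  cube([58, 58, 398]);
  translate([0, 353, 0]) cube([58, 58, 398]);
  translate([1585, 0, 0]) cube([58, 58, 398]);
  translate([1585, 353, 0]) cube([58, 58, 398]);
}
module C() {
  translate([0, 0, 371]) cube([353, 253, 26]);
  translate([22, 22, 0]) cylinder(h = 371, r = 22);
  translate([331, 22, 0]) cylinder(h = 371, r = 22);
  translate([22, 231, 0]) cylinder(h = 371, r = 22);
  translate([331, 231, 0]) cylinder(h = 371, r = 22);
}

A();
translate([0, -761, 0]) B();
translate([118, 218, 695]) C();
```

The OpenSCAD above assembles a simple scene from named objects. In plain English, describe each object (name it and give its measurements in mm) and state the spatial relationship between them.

A is a table with a 1587×805 mm rectangular top, 40 mm thick, top surface at z = 695 mm, supported by four round legs of 76 mm diameter, each leg's bounding box inset 35 mm from the nearest pair of top edges, running from the floor.

B is a long wooden bench with a 1643 mm (x) × 411 mm (y) seat, 44 mm thick, its top surface 442 mm above the floor. Four 58 mm square legs at the seat corners, flush with the edges, run from z = 0 to the seat underside.

C is a four-legged stool. The seat is a 353×253×26 mm slab whose top surface is at z = 397 mm; four round legs, each 44 mm in diameter, run from the floor (z = 0) to the underside of the seat, each leg's axis is inset half a diameter from the nearest pair of seat edges (so the leg's bounding box is flush with the corner).

The bench is on the floor beside the table on its −y side. The stool is on top of the table.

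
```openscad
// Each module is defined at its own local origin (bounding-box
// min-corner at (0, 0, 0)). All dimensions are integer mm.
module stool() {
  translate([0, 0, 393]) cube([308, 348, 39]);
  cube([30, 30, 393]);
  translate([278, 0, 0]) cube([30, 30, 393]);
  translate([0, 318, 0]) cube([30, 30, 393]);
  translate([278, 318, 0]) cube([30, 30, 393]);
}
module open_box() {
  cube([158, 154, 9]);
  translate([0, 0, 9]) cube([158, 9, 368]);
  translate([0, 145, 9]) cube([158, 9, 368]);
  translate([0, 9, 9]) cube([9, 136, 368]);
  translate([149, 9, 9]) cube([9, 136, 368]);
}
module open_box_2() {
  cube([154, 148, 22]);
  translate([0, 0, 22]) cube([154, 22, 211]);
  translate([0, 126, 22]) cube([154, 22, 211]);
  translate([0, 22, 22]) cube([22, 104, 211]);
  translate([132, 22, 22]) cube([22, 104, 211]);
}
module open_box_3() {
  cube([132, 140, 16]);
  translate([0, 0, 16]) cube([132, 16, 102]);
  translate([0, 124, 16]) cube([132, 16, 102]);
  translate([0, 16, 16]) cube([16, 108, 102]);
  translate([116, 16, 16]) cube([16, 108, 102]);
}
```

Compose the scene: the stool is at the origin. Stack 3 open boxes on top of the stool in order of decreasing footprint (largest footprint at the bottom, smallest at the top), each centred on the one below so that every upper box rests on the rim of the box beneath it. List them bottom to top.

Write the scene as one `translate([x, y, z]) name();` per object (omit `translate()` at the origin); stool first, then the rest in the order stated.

stool();
translate([75, 97, 432]) open_box();
translate([77, 100, 809]) open_box_2();
translate([88, 104, 1042]) open_box_3();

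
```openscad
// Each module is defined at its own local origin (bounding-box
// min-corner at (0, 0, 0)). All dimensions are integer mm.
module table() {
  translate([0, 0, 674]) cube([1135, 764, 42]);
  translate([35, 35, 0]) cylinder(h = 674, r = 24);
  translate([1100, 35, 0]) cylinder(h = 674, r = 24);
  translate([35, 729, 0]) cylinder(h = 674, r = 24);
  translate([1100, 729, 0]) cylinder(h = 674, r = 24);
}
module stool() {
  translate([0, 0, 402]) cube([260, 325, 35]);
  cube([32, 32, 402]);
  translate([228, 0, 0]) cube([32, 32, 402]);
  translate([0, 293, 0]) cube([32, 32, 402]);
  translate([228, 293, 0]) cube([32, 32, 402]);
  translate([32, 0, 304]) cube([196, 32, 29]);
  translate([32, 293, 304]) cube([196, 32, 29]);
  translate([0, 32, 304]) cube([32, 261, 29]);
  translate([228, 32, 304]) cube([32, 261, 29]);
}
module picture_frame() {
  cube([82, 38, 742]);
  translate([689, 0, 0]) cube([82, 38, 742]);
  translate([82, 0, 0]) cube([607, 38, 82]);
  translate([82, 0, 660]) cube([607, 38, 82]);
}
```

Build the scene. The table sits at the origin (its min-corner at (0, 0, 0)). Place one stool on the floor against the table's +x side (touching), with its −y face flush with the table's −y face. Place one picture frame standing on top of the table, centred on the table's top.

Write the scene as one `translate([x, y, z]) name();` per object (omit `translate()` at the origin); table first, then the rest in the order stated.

table();
translate([1135, 0, 0]) stool();
translate([182, 363, 716]) picture_frame();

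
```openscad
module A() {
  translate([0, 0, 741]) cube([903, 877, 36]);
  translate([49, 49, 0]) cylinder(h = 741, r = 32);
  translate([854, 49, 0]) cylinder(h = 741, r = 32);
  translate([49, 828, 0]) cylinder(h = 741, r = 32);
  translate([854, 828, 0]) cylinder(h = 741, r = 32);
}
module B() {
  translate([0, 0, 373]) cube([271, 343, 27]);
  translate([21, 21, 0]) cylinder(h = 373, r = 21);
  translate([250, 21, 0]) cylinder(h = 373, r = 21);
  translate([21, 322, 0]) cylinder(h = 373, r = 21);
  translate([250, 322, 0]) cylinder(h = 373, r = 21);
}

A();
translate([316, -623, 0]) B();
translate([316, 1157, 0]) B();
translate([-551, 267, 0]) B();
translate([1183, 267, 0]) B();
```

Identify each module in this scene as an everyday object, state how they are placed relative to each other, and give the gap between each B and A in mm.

Each stool's nearest face is 280 mm from the table's bounding box.

A is a table. B is a stool. Four stools sit around the table at the −y, +y, −x, +x sides. The gap between each stool and the table is 280 mm.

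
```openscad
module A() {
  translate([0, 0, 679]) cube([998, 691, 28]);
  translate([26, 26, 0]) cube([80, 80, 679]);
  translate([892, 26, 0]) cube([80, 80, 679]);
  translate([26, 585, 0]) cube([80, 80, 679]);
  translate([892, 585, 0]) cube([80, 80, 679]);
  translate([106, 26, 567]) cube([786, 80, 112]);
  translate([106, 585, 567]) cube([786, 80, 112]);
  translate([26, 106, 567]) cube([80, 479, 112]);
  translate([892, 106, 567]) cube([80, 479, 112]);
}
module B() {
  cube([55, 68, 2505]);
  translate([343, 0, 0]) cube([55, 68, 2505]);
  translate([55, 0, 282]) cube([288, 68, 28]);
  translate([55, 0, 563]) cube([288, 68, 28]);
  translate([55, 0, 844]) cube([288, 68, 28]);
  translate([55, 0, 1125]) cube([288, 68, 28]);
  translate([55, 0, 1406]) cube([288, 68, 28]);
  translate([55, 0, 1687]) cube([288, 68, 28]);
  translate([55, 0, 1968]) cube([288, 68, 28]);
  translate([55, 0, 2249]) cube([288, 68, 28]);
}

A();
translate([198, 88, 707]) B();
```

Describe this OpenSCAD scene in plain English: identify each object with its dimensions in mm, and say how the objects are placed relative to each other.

A is a rectangular dining table. The top is 998×691×28 mm with its upper surface at z = 707 mm. It stands on four 80×80 mm square legs, each inset 26 mm from the nearest pair of top edges, running from the floor to the underside of the top. Four apron rails, 80 mm thick and 112 mm tall, run between adjacent legs with their top edges flush with the underside of the top and their outer faces flush with the legs' outer faces.

B is a straight ladder. Two 55×68 mm vertical rails, 2505 mm tall, stand 398 mm apart (outside-to-outside) with their front faces coplanar on the −y side. 8 rungs, each 68 mm deep and 28 mm tall, span between the inner faces of the rails, front faces flush with the rails. The lowest rung's underside is at z = 282 mm and rungs are spaced 281 mm apart (underside to underside).

The ladder is on top of the table.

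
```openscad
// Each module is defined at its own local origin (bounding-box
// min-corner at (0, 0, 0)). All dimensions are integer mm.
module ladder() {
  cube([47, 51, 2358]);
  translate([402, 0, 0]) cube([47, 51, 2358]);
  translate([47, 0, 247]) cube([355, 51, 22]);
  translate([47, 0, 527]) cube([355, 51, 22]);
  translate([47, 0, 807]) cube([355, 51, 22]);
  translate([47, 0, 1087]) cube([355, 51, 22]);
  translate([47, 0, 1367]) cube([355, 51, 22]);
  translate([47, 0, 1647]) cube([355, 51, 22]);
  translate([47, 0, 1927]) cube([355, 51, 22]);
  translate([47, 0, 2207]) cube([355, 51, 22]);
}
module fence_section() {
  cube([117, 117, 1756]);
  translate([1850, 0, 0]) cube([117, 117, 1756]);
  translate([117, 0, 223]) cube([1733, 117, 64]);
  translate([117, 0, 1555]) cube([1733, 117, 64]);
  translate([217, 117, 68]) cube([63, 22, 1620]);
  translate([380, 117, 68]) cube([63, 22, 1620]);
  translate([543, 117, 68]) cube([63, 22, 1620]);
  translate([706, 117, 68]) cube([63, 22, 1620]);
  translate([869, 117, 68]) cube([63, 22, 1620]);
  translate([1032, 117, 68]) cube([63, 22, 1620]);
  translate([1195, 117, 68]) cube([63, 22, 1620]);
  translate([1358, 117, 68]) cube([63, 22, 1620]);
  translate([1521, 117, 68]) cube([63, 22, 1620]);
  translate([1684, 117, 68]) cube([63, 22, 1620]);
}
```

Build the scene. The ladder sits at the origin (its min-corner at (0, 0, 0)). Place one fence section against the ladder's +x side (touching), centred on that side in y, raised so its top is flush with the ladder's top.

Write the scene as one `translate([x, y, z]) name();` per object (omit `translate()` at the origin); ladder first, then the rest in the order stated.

ladder();
translate([449, -44, 602]) fence_section();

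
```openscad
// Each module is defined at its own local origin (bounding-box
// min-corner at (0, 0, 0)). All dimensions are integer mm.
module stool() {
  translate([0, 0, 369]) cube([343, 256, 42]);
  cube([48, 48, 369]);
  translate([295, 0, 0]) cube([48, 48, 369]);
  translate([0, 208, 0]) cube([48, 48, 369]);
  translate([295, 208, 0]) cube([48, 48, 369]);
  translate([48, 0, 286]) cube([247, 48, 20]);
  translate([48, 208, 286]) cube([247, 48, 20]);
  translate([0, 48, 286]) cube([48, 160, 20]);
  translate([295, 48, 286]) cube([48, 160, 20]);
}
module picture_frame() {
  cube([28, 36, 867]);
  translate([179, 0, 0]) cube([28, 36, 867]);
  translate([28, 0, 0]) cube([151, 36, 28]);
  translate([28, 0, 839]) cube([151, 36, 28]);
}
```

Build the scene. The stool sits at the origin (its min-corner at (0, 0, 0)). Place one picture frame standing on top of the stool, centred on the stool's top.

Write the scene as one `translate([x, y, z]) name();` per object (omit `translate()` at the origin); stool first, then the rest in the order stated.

stool();
translate([68, 110, 411]) picture_frame();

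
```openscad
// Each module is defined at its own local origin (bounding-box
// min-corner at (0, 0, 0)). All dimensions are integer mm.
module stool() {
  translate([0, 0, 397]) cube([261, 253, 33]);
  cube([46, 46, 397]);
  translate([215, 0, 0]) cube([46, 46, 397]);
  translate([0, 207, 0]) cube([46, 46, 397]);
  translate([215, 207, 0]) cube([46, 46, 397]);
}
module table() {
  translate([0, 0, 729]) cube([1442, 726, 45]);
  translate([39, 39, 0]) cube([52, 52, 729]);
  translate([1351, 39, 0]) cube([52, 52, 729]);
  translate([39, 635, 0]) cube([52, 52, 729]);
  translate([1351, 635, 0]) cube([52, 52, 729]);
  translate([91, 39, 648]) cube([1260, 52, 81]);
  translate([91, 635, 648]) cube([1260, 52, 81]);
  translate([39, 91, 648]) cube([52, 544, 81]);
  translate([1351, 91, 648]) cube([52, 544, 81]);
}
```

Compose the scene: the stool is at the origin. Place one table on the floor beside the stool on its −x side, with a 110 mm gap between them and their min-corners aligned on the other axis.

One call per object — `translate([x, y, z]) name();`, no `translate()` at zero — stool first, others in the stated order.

stool();
translate([-1552, 0, 0]) table();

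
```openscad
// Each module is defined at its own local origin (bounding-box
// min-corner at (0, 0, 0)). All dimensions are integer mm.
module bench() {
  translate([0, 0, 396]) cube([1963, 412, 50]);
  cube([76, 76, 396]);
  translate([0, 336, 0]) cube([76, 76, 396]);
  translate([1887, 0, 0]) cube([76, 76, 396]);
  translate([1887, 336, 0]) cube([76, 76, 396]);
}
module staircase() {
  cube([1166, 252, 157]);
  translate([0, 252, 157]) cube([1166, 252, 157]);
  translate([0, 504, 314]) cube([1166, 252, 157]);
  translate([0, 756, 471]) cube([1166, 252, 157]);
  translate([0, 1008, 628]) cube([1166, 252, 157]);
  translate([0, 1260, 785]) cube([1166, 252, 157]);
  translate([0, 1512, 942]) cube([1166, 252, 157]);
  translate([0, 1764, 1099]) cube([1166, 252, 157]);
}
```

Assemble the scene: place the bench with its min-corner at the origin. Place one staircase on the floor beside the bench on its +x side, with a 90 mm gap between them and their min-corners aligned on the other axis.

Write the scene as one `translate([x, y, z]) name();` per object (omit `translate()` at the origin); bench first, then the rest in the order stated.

bench();
translate([2053, 0, 0]) staircase();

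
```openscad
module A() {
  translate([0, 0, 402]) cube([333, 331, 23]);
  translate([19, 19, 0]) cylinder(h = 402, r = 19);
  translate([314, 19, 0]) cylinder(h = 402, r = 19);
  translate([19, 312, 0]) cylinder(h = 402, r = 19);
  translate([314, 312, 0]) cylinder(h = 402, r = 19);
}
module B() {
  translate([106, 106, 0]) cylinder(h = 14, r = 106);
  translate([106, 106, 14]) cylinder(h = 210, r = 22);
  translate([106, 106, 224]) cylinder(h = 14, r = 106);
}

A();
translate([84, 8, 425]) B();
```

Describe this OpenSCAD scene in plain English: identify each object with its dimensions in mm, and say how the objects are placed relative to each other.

A is a four-legged stool. The seat is 333×331 mm, 23 mm thick, top at z = 425 mm. It stands on four round legs, each 38 mm in diameter, from z = 0 to the seat underside, each leg's axis is inset half a diameter from the nearest pair of seat edges (so the leg's bounding box is flush with the corner).

B is a spool: two coaxial disc flanges of radius 106 mm and thickness 14 mm, joined by a core cylinder of radius 22 mm and height 210 mm. The lower flange rests on z = 0 and the three cylinders share a vertical axis.

The spool is on top of the stool.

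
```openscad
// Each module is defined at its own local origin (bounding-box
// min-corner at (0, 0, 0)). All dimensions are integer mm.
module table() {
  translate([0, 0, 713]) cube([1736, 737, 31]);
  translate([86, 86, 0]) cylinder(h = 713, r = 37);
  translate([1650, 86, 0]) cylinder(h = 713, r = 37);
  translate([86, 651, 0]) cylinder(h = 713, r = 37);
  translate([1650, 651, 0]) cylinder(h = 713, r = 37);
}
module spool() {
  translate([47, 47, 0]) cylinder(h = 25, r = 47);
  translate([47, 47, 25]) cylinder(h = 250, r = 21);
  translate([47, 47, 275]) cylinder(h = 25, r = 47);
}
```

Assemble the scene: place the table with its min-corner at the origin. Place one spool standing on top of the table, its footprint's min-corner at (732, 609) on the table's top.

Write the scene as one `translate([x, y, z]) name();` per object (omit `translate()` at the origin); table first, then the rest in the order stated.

table();
translate([732, 609, 744]) spool();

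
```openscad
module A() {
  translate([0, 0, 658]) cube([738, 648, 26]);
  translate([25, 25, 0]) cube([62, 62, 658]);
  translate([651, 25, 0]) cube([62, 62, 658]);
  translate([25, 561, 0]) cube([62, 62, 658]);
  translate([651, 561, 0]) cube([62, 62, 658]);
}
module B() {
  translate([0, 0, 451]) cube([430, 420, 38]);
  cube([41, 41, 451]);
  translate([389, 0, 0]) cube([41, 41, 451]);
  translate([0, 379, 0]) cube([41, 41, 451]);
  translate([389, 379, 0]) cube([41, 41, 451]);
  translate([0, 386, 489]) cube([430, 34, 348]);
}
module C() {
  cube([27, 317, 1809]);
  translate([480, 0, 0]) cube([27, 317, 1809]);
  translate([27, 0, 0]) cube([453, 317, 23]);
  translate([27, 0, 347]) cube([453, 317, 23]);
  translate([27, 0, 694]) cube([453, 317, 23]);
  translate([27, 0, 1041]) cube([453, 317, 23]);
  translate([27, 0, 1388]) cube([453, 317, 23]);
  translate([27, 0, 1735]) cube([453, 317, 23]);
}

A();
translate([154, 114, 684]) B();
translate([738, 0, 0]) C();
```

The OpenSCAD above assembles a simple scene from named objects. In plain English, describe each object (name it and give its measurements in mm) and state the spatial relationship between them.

A is a table: top 738 mm (x) × 648 mm (y), 26 mm thick, upper face at z = 684 mm, on four 62×62 mm square legs, each inset 25 mm from the nearest pair of top edges, running from z = 0 to the bottom of the top.

B is a chair: 430×420 mm seat, 38 mm thick, top at z = 489 mm, on four 41 mm square corner legs flush with the seat edges. A 34 mm thick backrest slab spans the full seat width, extending 348 mm above the seat top, its back face flush with the seat's +y edge.

C is a bookshelf 507 mm wide overall, 317 mm deep and 1809 mm tall. The two sides are 27 mm thick vertical panels. 6 horizontal shelves of 23 mm thickness span between the inner faces of the sides; the lowest shelf sits on the floor and shelves are stacked with a clear vertical gap of 324 mm between each pair.

The chair is on top of the table, centred. The bookshelf is against the table's +x side, with their −y faces flush.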